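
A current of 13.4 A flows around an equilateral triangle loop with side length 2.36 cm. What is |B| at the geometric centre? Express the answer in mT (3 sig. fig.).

Each side is a finite straight segment at perpendicular distance d = a/(2 tan(π/3)) = 0.006813 m from the centre, with end-angles ±π/3.
One side contributes B₁ = (μ₀I/4πd)·2 sin(π/3) = 3.41×10⁻⁴ T.
All 3 sides add in the same direction: B = 3 × 3.41×10⁻⁴ = 1.02×10⁻³ T.

B ≈ 1.02 mT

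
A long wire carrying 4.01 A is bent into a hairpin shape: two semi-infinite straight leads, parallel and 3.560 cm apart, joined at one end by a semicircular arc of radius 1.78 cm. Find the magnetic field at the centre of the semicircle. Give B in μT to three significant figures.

B ≈ 116 μT

The semicircular arc contributes B_arc = μ₀I·π/(4πR) = μ₀I/(4R) = 7.08×10⁻⁵ T.
Each semi-infinite lead is at perpendicular distance R = 0.0178 m from the centre, with the perpendicular foot at its near end, so it contributes μ₀I/(4πR); both point the same way, together 4.51×10⁻⁵ T.
Arc and leads all point the same direction: B = 7.08×10⁻⁵ + 4.51×10⁻⁵ = 1.16×10⁻⁴ T.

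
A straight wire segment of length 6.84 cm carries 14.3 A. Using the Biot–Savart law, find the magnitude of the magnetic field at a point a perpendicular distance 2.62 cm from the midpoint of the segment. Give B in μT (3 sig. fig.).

For a finite straight segment, B = (μ₀I/4πd)(sinθ₁ + sinθ₂), where θ₁, θ₂ are the angles from the perpendicular to each end.
The perpendicular from the point meets the wire at its midpoint, so each end is L/2 = 0.0342 m away along the wire.
sinθ₁ = 0.0342/√(0.0342²+0.0262²) = 0.7938; sinθ₂ = 0.0342/√(0.0342²+0.0262²) = 0.7938.
B = (4π×10⁻⁷ × 14.3) / (4π × 0.0262) × (0.7938 + 0.7938) = 8.67×10⁻⁵ T.

B ≈ 86.7 μT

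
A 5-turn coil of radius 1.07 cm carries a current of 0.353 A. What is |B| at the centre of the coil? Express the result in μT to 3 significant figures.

For an N-turn flat coil, B = Nμ₀I/(2R) with R = 0.0107 m.
B = 5 × 2.07×10⁻⁵ T = 1.04×10⁻⁴ T.

B ≈ 104 μT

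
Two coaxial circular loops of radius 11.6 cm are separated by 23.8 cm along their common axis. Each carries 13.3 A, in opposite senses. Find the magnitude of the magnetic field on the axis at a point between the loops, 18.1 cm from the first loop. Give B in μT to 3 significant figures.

Each loop contributes B = μ₀IR²/[2(R²+z²)^(3/2)] on the axis, with z measured from that loop.
Loop 1 (z = 0.181 m): B₁ = 1.13×10⁻⁵ T. Loop 2 (z = 0.057 m): B₂ = 5.21×10⁻⁵ T.
The fields oppose: B = |B₁ − B₂| = 4.08×10⁻⁵ T.

B ≈ 40.8 μT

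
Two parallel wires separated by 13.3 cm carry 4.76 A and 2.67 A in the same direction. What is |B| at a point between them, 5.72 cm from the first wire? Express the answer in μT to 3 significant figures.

Each long wire gives B = μ₀I/(2πd). Distances are d₁ = 0.0572 m and d₂ = 0.0758 m.
B₁ = 1.66×10⁻⁵ T, B₂ = 7.04×10⁻⁶ T.
Between parallel currents the two contributions point in opposite directions, so they subtract. B = |B₁ − B₂| = |1.66×10⁻⁵ − 7.04×10⁻⁶| = 9.60×10⁻⁶ T.

B ≈ 9.60 μT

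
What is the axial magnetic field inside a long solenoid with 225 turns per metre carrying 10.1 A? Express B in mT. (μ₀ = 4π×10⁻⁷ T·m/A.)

Inside a long solenoid, B = μ₀nI with n = 225 turns/m.
B = 4π×10⁻⁷ × 225 × 10.1 = 2.86×10⁻³ T.

B ≈ 2.86 mT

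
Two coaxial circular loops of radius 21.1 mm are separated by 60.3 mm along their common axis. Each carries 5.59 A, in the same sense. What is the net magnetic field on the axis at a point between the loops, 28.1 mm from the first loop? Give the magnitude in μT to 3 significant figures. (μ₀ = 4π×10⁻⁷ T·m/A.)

Each loop contributes B = μ₀IR²/[2(R²+z²)^(3/2)] on the axis, with z measured from that loop.
Loop 1 (z = 0.0281 m): B₁ = 3.60×10⁻⁵ T. Loop 2 (z = 0.0322 m): B₂ = 2.74×10⁻⁵ T.
The fields add: B = B₁ + B₂ = 6.34×10⁻⁵ T.

B ≈ 63.4 μT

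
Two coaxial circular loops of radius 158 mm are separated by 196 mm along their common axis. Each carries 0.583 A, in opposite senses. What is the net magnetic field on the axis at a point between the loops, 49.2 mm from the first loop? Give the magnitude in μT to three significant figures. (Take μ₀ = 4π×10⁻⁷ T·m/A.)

B ≈ 1.11 μT

Each loop contributes B = μ₀IR²/[2(R²+z²)^(3/2)] on the axis, with z measured from that loop.
Loop 1 (z = 0.0492 m): B₁ = 2.02×10⁻⁶ T. Loop 2 (z = 0.1468 m): B₂ = 9.12×10⁻⁷ T.
The fields oppose: B = |B₁ − B₂| = 1.11×10⁻⁶ T.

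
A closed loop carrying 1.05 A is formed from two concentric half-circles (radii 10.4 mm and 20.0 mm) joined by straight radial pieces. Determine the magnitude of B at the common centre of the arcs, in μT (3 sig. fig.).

The radial connectors point toward the centre, so dl × r̂ = 0 and they contribute nothing.
Each semicircle gives μ₀I/(4R): inner arc 3.17×10⁻⁵ T, outer arc 1.65×10⁻⁵ T.
The two arcs carry current in opposite angular senses, so their fields oppose: B = |3.17×10⁻⁵ − 1.65×10⁻⁵| = 1.52×10⁻⁵ T.

B ≈ 15.2 μT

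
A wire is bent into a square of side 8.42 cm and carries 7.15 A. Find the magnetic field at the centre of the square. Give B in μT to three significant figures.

Each side is a finite straight segment at perpendicular distance d = a/(2 tan(π/4)) = 0.0421 m from the centre, with end-angles ±π/4.
One side contributes B₁ = (μ₀I/4πd)·2 sin(π/4) = 2.40×10⁻⁵ T.
All 4 sides add in the same direction: B = 4 × 2.40×10⁻⁵ = 9.61×10⁻⁵ T.

B ≈ 96.1 μT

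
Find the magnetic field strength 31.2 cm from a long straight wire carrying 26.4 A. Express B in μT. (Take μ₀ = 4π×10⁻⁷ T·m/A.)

For an infinitely long straight wire, B = μ₀I/(2πd).
B = (4π×10⁻⁷ × 26.4) / (2π × 0.312) = 1.69×10⁻⁵ T.

B ≈ 16.9 μT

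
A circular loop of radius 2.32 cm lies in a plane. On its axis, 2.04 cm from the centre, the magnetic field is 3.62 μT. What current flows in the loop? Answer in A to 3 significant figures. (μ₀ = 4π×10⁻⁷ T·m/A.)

I ≈ 0.316 A

On the axis of a loop, B = μ₀IR²/[2(R²+z²)^(3/2)], so I = 2B(R²+z²)^(3/2)/(μ₀R²).
R² + z² = 0.0005382 + 0.0004162 = 0.0009544 m²; raised to 3/2 gives 2.95×10⁻⁵ m³.
I = 2 × 3.62×10⁻⁶ × 2.95×10⁻⁵ / (1.26×10⁻⁶ × 0.0005382) = 0.316 A.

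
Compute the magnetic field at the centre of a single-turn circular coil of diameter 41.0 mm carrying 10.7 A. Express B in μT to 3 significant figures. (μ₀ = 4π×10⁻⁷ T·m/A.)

At the centre of a circular loop the Biot–Savart law gives B = μ₀I/(2R) (so R = 0.0205 m).
B = (4π×10⁻⁷ × 10.7) / (2 × 0.0205) = 3.28×10⁻⁴ T.

B ≈ 328 μT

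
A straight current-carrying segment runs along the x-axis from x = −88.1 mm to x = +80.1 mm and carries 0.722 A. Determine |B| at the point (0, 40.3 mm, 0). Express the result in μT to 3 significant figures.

For a finite straight segment, B = (μ₀I/4πd)(sinθ₁ + sinθ₂), where θ₁, θ₂ are the angles from the perpendicular to each end.
The perpendicular distance is d = 0.0403 m; the end-offsets along the wire are a = 0.0881 m and b = 0.0801 m.
sinθ₁ = 0.0881/√(0.0881²+0.0403²) = 0.9094; sinθ₂ = 0.0801/√(0.0801²+0.0403²) = 0.8933.
B = (4π×10⁻⁷ × 0.722) / (4π × 0.0403) × (0.9094 + 0.8933) = 3.23×10⁻⁶ T.

B ≈ 3.23 μT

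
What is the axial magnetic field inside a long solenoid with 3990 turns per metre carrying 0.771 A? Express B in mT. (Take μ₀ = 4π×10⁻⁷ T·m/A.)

Inside a long solenoid, B = μ₀nI with n = 3990 turns/m.
B = 4π×10⁻⁷ × 3990 × 0.771 = 3.87×10⁻³ T.

B ≈ 3.87 mT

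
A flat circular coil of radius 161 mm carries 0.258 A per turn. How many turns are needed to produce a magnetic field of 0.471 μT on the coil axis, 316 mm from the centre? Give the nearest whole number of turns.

For an N-turn coil, B = Nμ₀IR²/[2(R²+z²)^(3/2)]. A single turn gives B₁ = 9.42×10⁻⁸ T with R = 0.161 m, z = 0.316 m.
N = B/B₁ = 4.71×10⁻⁷ / 9.42×10⁻⁸ = 5.00.

N = 5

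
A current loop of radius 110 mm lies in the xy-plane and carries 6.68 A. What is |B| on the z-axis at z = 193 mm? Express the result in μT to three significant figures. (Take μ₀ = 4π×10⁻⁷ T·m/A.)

On the axis of a circular loop, B = μ₀IR² / [2(R²+z²)^(3/2)].
R² + z² = (0.11)² + (0.193)² = 0.04935 m², and (R²+z²)^(3/2) = 1.10×10⁻² m³.
B = (4π×10⁻⁷ × 6.68 × 0.0121) / (2 × 1.10×10⁻²) = 4.63×10⁻⁶ T.

B ≈ 4.63 μT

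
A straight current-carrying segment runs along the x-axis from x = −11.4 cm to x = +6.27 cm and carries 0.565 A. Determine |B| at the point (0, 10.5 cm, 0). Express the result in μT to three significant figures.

For a finite straight segment, B = (μ₀I/4πd)(sinθ₁ + sinθ₂), where θ₁, θ₂ are the angles from the perpendicular to each end.
The perpendicular distance is d = 0.105 m; the end-offsets along the wire are a = 0.114 m and b = 0.0627 m.
sinθ₁ = 0.114/√(0.114²+0.105²) = 0.7355; sinθ₂ = 0.0627/√(0.0627²+0.105²) = 0.5127.
B = (4π×10⁻⁷ × 0.565) / (4π × 0.105) × (0.7355 + 0.5127) = 6.72×10⁻⁷ T.

B ≈ 0.672 μT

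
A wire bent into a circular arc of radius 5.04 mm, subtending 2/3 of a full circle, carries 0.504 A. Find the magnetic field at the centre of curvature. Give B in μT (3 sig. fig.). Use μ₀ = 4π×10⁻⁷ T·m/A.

The Biot–Savart field of a circular arc at its centre is B = μ₀Iφ/(4πR), with φ = 4.189 rad.
B = (4π×10⁻⁷ × 0.504 × 4.189) / (4π × 0.00504) = 4.19×10⁻⁵ T.

B ≈ 41.9 μT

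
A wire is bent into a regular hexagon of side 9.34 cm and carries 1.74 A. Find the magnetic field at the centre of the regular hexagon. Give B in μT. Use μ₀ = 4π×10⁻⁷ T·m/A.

B ≈ 12.9 μT

Each side is a finite straight segment at perpendicular distance d = a/(2 tan(π/6)) = 0.08089 m from the centre, with end-angles ±π/6.
One side contributes B₁ = (μ₀I/4πd)·2 sin(π/6) = 2.15×10⁻⁶ T.
All 6 sides add in the same direction: B = 6 × 2.15×10⁻⁶ = 1.29×10⁻⁵ T.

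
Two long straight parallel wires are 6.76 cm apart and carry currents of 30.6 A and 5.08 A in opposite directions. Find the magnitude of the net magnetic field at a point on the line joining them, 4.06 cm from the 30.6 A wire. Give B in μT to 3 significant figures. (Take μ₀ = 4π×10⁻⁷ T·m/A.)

Each long wire gives B = μ₀I/(2πd). Distances are d₁ = 0.0406 m and d₂ = 0.027 m.
B₁ = 1.51×10⁻⁴ T, B₂ = 3.76×10⁻⁵ T.
Between antiparallel currents both contributions point the same way, so they add. B = B₁ + B₂ = 1.51×10⁻⁴ + 3.76×10⁻⁵ = 1.88×10⁻⁴ T.

B ≈ 188 μT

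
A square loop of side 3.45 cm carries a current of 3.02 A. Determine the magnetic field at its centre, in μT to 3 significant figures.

Each side is a finite straight segment at perpendicular distance d = a/(2 tan(π/4)) = 0.01725 m from the centre, with end-angles ±π/4.
One side contributes B₁ = (μ₀I/4πd)·2 sin(π/4) = 2.48×10⁻⁵ T.
All 4 sides add in the same direction: B = 4 × 2.48×10⁻⁵ = 9.90×10⁻⁵ T.

B ≈ 99.0 μT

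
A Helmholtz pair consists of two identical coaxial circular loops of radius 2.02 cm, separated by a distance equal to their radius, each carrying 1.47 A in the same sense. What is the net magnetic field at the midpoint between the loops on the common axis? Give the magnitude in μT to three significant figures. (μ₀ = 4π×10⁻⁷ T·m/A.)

Each loop contributes B = μ₀IR²/[2(R²+z²)^(3/2)] on the axis, with z measured from that loop.
Loop 1 (z = 0.0101 m): B₁ = 3.27×10⁻⁵ T. Loop 2 (z = 0.0101 m): B₂ = 3.27×10⁻⁵ T.
The fields add: B = B₁ + B₂ = 6.54×10⁻⁵ T.

B ≈ 65.4 μT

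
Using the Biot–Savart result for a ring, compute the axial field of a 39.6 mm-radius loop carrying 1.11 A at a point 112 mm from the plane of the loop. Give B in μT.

B ≈ 0.652 μT

On the axis of a circular loop, B = μ₀IR² / [2(R²+z²)^(3/2)].
R² + z² = (0.0396)² + (0.112)² = 0.01411 m², and (R²+z²)^(3/2) = 1.68×10⁻³ m³.
B = (4π×10⁻⁷ × 1.11 × 0.001568) / (2 × 1.68×10⁻³) = 6.52×10⁻⁷ T.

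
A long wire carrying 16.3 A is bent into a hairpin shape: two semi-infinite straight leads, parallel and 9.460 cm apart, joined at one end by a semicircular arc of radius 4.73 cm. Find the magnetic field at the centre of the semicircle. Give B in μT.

The semicircular arc contributes B_arc = μ₀I·π/(4πR) = μ₀I/(4R) = 1.08×10⁻⁴ T.
Each semi-infinite lead is at perpendicular distance R = 0.0473 m from the centre, with the perpendicular foot at its near end, so it contributes μ₀I/(4πR); both point the same way, together 6.89×10⁻⁵ T.
Arc and leads all point the same direction: B = 1.08×10⁻⁴ + 6.89×10⁻⁵ = 1.77×10⁻⁴ T.

B ≈ 177 μT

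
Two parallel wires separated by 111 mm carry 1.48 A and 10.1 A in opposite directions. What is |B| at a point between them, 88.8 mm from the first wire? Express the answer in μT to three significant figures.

B ≈ 94.3 μT

Each long wire gives B = μ₀I/(2πd). Distances are d₁ = 0.0888 m and d₂ = 0.0222 m.
B₁ = 3.33×10⁻⁶ T, B₂ = 9.10×10⁻⁵ T.
Between antiparallel currents both contributions point the same way, so they add. B = B₁ + B₂ = 3.33×10⁻⁶ + 9.10×10⁻⁵ = 9.43×10⁻⁵ T.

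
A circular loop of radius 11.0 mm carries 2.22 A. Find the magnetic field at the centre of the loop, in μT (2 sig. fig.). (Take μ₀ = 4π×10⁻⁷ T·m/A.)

At the centre of a circular loop the Biot–Savart law gives B = μ₀I/(2R).
B = (4π×10⁻⁷ × 2.22) / (2 × 0.011) = 1.27×10⁻⁴ T.

B ≈ 130 μT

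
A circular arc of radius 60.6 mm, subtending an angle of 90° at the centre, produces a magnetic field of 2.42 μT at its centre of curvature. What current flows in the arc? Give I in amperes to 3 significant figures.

For a circular arc, B = μ₀Iφ/(4πR) with φ in radians; here φ = 1.571 rad.
So I = 4πRB/(μ₀φ) = 4π × 0.0606 × 2.42×10⁻⁶ / (4π×10⁻⁷ × 1.571) = 0.934 A.

I ≈ 0.934 A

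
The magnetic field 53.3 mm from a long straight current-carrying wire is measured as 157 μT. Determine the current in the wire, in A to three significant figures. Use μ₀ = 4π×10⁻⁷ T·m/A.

For a long straight wire B = μ₀I/(2πd), so I = 2πdB/μ₀.
I = 2π × 0.0533 × 1.57×10⁻⁴ / (4π×10⁻⁷) = 41.8 A.

I ≈ 41.8 A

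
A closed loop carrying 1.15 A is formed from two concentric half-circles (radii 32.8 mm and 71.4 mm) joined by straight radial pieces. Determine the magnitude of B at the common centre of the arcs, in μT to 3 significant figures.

B ≈ 5.95 μT

The radial connectors point toward the centre, so dl × r̂ = 0 and they contribute nothing.
Each semicircle gives μ₀I/(4R): inner arc 1.10×10⁻⁵ T, outer arc 5.06×10⁻⁶ T.
The two arcs carry current in opposite angular senses, so their fields oppose: B = |1.10×10⁻⁵ − 5.06×10⁻⁶| = 5.95×10⁻⁶ T.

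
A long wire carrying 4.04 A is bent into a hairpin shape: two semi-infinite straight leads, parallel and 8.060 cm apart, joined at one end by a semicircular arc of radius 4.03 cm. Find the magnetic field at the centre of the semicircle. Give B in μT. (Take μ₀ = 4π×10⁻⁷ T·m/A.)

B ≈ 51.5 μT

The semicircular arc contributes B_arc = μ₀I·π/(4πR) = μ₀I/(4R) = 3.15×10⁻⁵ T.
Each semi-infinite lead is at perpendicular distance R = 0.0403 m from the centre, with the perpendicular foot at its near end, so it contributes μ₀I/(4πR); both point the same way, together 2.00×10⁻⁵ T.
Arc and leads all point the same direction: B = 3.15×10⁻⁵ + 2.00×10⁻⁵ = 5.15×10⁻⁵ T.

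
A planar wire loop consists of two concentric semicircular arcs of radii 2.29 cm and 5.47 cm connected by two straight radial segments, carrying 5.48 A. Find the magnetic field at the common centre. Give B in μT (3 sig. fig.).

B ≈ 43.7 μT

The radial connectors point toward the centre, so dl × r̂ = 0 and they contribute nothing.
Each semicircle gives μ₀I/(4R): inner arc 7.52×10⁻⁵ T, outer arc 3.15×10⁻⁵ T.
The two arcs carry current in opposite angular senses, so their fields oppose: B = |7.52×10⁻⁵ − 3.15×10⁻⁵| = 4.37×10⁻⁵ T.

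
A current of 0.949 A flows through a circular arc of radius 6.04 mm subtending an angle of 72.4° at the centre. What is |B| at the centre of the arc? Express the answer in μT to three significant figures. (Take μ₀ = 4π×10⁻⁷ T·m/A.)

B ≈ 19.9 μT

The Biot–Savart field of a circular arc at its centre is B = μ₀Iφ/(4πR), with φ = 1.264 rad.
B = (4π×10⁻⁷ × 0.949 × 1.264) / (4π × 0.00604) = 1.99×10⁻⁵ T.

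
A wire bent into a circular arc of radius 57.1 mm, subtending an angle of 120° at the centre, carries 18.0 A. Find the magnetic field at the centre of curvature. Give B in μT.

The Biot–Savart field of a circular arc at its centre is B = μ₀Iφ/(4πR), with φ = 2.094 rad.
B = (4π×10⁻⁷ × 18.0 × 2.094) / (4π × 0.0571) = 6.60×10⁻⁵ T.

B ≈ 66.0 μT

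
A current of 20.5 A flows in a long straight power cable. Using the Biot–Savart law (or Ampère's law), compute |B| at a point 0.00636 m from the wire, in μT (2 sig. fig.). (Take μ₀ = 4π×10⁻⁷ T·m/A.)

B ≈ 640 μT

For an infinitely long straight wire, B = μ₀I/(2πd).
B = (4π×10⁻⁷ × 20.5) / (2π × 0.00636) = 6.45×10⁻⁴ T.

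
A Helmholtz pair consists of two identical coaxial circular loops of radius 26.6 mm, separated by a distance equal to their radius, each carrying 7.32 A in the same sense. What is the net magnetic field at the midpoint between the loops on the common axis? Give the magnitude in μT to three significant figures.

Each loop contributes B = μ₀IR²/[2(R²+z²)^(3/2)] on the axis, with z measured from that loop.
Loop 1 (z = 0.0133 m): B₁ = 1.24×10⁻⁴ T. Loop 2 (z = 0.0133 m): B₂ = 1.24×10⁻⁴ T.
The fields add: B = B₁ + B₂ = 2.47×10⁻⁴ T.

B ≈ 247 μT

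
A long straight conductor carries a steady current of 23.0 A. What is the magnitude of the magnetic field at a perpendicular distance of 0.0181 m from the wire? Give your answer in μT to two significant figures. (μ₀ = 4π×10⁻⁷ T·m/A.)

B ≈ 250 μT

For an infinitely long straight wire, B = μ₀I/(2πd).
B = (4π×10⁻⁷ × 23.0) / (2π × 0.0181) = 2.54×10⁻⁴ T.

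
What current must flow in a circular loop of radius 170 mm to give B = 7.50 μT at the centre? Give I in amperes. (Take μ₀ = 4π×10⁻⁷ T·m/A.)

At the centre of a circular loop B = μ₀I/(2R), so I = 2RB/μ₀.
With R = 0.17 m, I = 2 × 0.17 × 7.50×10⁻⁶ / (4π×10⁻⁷) = 2.03 A.

I ≈ 2.03 A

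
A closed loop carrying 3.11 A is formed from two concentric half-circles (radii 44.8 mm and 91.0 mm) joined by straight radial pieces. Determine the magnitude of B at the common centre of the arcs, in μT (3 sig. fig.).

The radial connectors point toward the centre, so dl × r̂ = 0 and they contribute nothing.
Each semicircle gives μ₀I/(4R): inner arc 2.18×10⁻⁵ T, outer arc 1.07×10⁻⁵ T.
The two arcs carry current in opposite angular senses, so their fields oppose: B = |2.18×10⁻⁵ − 1.07×10⁻⁵| = 1.11×10⁻⁵ T.

B ≈ 11.1 μT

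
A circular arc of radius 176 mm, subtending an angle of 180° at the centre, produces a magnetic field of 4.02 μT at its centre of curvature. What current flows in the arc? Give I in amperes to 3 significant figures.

I ≈ 2.25 A

For a circular arc, B = μ₀Iφ/(4πR) with φ in radians; here φ = 3.142 rad.
So I = 4πRB/(μ₀φ) = 4π × 0.176 × 4.02×10⁻⁶ / (4π×10⁻⁷ × 3.142) = 2.25 A.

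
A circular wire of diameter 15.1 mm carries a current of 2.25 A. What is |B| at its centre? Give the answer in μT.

B ≈ 187 μT

At the centre of a circular loop the Biot–Savart law gives B = μ₀I/(2R) (so R = 0.00755 m).
B = (4π×10⁻⁷ × 2.25) / (2 × 0.00755) = 1.87×10⁻⁴ T.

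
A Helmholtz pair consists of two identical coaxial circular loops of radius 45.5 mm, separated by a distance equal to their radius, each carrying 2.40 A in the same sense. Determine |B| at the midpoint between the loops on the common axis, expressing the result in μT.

Each loop contributes B = μ₀IR²/[2(R²+z²)^(3/2)] on the axis, with z measured from that loop.
Loop 1 (z = 0.02275 m): B₁ = 2.37×10⁻⁵ T. Loop 2 (z = 0.02275 m): B₂ = 2.37×10⁻⁵ T.
The fields add: B = B₁ + B₂ = 4.74×10⁻⁵ T.

B ≈ 47.4 μT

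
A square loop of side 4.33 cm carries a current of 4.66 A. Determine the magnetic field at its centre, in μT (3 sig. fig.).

B ≈ 122 μT

Each side is a finite straight segment at perpendicular distance d = a/(2 tan(π/4)) = 0.02165 m from the centre, with end-angles ±π/4.
One side contributes B₁ = (μ₀I/4πd)·2 sin(π/4) = 3.04×10⁻⁵ T.
All 4 sides add in the same direction: B = 4 × 3.04×10⁻⁵ = 1.22×10⁻⁴ T.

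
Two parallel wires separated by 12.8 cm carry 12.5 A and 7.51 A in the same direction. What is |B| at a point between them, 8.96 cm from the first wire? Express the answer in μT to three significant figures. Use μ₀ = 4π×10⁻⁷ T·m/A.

Each long wire gives B = μ₀I/(2πd). Distances are d₁ = 0.0896 m and d₂ = 0.0384 m.
B₁ = 2.79×10⁻⁵ T, B₂ = 3.91×10⁻⁵ T.
Between parallel currents the two contributions point in opposite directions, so they subtract. B = |B₁ − B₂| = |2.79×10⁻⁵ − 3.91×10⁻⁵| = 1.12×10⁻⁵ T.

B ≈ 11.2 μT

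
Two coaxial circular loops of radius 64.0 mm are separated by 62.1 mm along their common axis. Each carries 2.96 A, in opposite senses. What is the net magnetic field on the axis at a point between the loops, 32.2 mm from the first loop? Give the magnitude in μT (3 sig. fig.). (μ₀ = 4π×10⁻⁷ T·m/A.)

B ≈ 0.896 μT

Each loop contributes B = μ₀IR²/[2(R²+z²)^(3/2)] on the axis, with z measured from that loop.
Loop 1 (z = 0.0322 m): B₁ = 2.07×10⁻⁵ T. Loop 2 (z = 0.0299 m): B₂ = 2.16×10⁻⁵ T.
The fields oppose: B = |B₁ − B₂| = 8.96×10⁻⁷ T.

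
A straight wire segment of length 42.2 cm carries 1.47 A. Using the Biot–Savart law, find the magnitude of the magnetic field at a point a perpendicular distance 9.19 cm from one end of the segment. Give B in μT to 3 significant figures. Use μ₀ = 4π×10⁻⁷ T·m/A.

B ≈ 1.56 μT

For a finite straight segment, B = (μ₀I/4πd)(sinθ₁ + sinθ₂), where θ₁, θ₂ are the angles from the perpendicular to each end.
The perpendicular foot is at one end, so the two end-offsets along the wire are 0 and L = 0.422 m.
sinθ₁ = 0/√(0²+0.0919²) = 0.0000; sinθ₂ = 0.422/√(0.422²+0.0919²) = 0.9771.
B = (4π×10⁻⁷ × 1.47) / (4π × 0.0919) × (0.0000 + 0.9771) = 1.56×10⁻⁶ T.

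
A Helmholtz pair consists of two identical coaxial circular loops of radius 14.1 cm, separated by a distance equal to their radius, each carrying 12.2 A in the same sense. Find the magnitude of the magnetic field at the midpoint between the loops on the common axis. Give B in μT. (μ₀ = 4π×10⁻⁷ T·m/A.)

Each loop contributes B = μ₀IR²/[2(R²+z²)^(3/2)] on the axis, with z measured from that loop.
Loop 1 (z = 0.0705 m): B₁ = 3.89×10⁻⁵ T. Loop 2 (z = 0.0705 m): B₂ = 3.89×10⁻⁵ T.
The fields add: B = B₁ + B₂ = 7.78×10⁻⁵ T.

B ≈ 77.8 μT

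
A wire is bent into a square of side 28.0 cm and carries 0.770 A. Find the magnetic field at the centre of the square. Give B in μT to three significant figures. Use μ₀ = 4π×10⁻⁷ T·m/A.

B ≈ 3.11 μT

Each side is a finite straight segment at perpendicular distance d = a/(2 tan(π/4)) = 0.14 m from the centre, with end-angles ±π/4.
One side contributes B₁ = (μ₀I/4πd)·2 sin(π/4) = 7.78×10⁻⁷ T.
All 4 sides add in the same direction: B = 4 × 7.78×10⁻⁷ = 3.11×10⁻⁶ T.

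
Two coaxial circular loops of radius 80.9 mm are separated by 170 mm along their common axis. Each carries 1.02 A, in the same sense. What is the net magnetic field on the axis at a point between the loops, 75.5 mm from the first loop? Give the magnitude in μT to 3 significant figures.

B ≈ 5.27 μT

Each loop contributes B = μ₀IR²/[2(R²+z²)^(3/2)] on the axis, with z measured from that loop.
Loop 1 (z = 0.0755 m): B₁ = 3.10×10⁻⁶ T. Loop 2 (z = 0.0945 m): B₂ = 2.18×10⁻⁶ T.
The fields add: B = B₁ + B₂ = 5.27×10⁻⁶ T.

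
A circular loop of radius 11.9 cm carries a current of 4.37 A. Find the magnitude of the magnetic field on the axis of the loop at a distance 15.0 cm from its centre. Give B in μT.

On the axis of a circular loop, B = μ₀IR² / [2(R²+z²)^(3/2)].
R² + z² = (0.119)² + (0.15)² = 0.03666 m², and (R²+z²)^(3/2) = 7.02×10⁻³ m³.
B = (4π×10⁻⁷ × 4.37 × 0.01416) / (2 × 7.02×10⁻³) = 5.54×10⁻⁶ T.

B ≈ 5.54 μT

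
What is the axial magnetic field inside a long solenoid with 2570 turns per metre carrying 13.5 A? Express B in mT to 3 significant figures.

Inside a long solenoid, B = μ₀nI with n = 2570 turns/m.
B = 4π×10⁻⁷ × 2570 × 13.5 = 4.36×10⁻² T.

B ≈ 43.6 mT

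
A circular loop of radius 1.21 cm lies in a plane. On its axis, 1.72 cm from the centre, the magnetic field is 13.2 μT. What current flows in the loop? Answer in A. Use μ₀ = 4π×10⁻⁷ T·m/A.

On the axis of a loop, B = μ₀IR²/[2(R²+z²)^(3/2)], so I = 2B(R²+z²)^(3/2)/(μ₀R²).
R² + z² = 0.0001464 + 0.0002958 = 0.0004423 m²; raised to 3/2 gives 9.30×10⁻⁶ m³.
I = 2 × 1.32×10⁻⁵ × 9.30×10⁻⁶ / (1.26×10⁻⁶ × 0.0001464) = 1.33 A.

I ≈ 1.33 A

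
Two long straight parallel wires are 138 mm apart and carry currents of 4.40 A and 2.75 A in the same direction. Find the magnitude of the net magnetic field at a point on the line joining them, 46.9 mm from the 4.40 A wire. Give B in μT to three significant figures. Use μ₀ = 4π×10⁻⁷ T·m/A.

Each long wire gives B = μ₀I/(2πd). Distances are d₁ = 0.0469 m and d₂ = 0.0911 m.
B₁ = 1.88×10⁻⁵ T, B₂ = 6.04×10⁻⁶ T.
Between parallel currents the two contributions point in opposite directions, so they subtract. B = |B₁ − B₂| = |1.88×10⁻⁵ − 6.04×10⁻⁶| = 1.27×10⁻⁵ T.

B ≈ 12.7 μT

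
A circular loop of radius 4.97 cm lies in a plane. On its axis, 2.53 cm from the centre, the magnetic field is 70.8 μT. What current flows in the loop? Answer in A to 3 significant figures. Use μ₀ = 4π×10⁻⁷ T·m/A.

I ≈ 7.91 A

On the axis of a loop, B = μ₀IR²/[2(R²+z²)^(3/2)], so I = 2B(R²+z²)^(3/2)/(μ₀R²).
R² + z² = 0.00247 + 0.0006401 = 0.00311 m²; raised to 3/2 gives 1.73×10⁻⁴ m³.
I = 2 × 7.08×10⁻⁵ × 1.73×10⁻⁴ / (1.26×10⁻⁶ × 0.00247) = 7.91 A.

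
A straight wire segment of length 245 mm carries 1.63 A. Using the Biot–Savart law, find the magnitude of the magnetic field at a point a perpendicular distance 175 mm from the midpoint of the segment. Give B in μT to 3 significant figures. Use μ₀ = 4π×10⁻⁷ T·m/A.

B ≈ 1.07 μT

For a finite straight segment, B = (μ₀I/4πd)(sinθ₁ + sinθ₂), where θ₁, θ₂ are the angles from the perpendicular to each end.
The perpendicular from the point meets the wire at its midpoint, so each end is L/2 = 0.1225 m away along the wire.
sinθ₁ = 0.1225/√(0.1225²+0.175²) = 0.5735; sinθ₂ = 0.1225/√(0.1225²+0.175²) = 0.5735.
B = (4π×10⁻⁷ × 1.63) / (4π × 0.175) × (0.5735 + 0.5735) = 1.07×10⁻⁶ T.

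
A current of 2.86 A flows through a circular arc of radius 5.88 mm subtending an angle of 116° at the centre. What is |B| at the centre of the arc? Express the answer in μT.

B ≈ 98.5 μT

The Biot–Savart field of a circular arc at its centre is B = μ₀Iφ/(4πR), with φ = 2.025 rad.
B = (4π×10⁻⁷ × 2.86 × 2.025) / (4π × 0.00588) = 9.85×10⁻⁵ T.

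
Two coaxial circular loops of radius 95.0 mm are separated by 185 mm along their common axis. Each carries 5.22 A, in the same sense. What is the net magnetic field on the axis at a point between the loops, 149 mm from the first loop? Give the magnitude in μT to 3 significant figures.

Each loop contributes B = μ₀IR²/[2(R²+z²)^(3/2)] on the axis, with z measured from that loop.
Loop 1 (z = 0.149 m): B₁ = 5.36×10⁻⁶ T. Loop 2 (z = 0.036 m): B₂ = 2.82×10⁻⁵ T.
The fields add: B = B₁ + B₂ = 3.36×10⁻⁵ T.

B ≈ 33.6 μT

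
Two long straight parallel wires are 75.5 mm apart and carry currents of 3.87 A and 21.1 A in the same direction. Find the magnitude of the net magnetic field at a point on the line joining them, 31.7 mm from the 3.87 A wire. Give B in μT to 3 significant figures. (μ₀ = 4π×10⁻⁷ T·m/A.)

B ≈ 71.9 μT

Each long wire gives B = μ₀I/(2πd). Distances are d₁ = 0.0317 m and d₂ = 0.0438 m.
B₁ = 2.44×10⁻⁵ T, B₂ = 9.63×10⁻⁵ T.
Between parallel currents the two contributions point in opposite directions, so they subtract. B = |B₁ − B₂| = |2.44×10⁻⁵ − 9.63×10⁻⁵| = 7.19×10⁻⁵ T.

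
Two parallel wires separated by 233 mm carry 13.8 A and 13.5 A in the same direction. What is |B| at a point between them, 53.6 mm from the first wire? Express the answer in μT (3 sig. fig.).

B ≈ 36.4 μT

Each long wire gives B = μ₀I/(2πd). Distances are d₁ = 0.0536 m and d₂ = 0.1794 m.
B₁ = 5.15×10⁻⁵ T, B₂ = 1.51×10⁻⁵ T.
Between parallel currents the two contributions point in opposite directions, so they subtract. B = |B₁ − B₂| = |5.15×10⁻⁵ − 1.51×10⁻⁵| = 3.64×10⁻⁵ T.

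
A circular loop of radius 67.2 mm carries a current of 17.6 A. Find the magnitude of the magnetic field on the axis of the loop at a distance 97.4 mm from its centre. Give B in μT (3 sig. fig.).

B ≈ 30.1 μT

On the axis of a circular loop, B = μ₀IR² / [2(R²+z²)^(3/2)].
R² + z² = (0.0672)² + (0.0974)² = 0.014 m², and (R²+z²)^(3/2) = 1.66×10⁻³ m³.
B = (4π×10⁻⁷ × 17.6 × 0.004516) / (2 × 1.66×10⁻³) = 3.01×10⁻⁵ T.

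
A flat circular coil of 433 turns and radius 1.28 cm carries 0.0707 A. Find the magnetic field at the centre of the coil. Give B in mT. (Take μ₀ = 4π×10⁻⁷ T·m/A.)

B ≈ 1.50 mT

For an N-turn flat coil, B = Nμ₀I/(2R) with R = 0.0128 m.
B = 433 × 3.47×10⁻⁶ T = 1.50×10⁻³ T.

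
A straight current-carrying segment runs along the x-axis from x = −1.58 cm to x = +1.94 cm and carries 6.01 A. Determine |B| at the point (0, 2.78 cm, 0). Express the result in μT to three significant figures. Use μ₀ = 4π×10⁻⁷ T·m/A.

For a finite straight segment, B = (μ₀I/4πd)(sinθ₁ + sinθ₂), where θ₁, θ₂ are the angles from the perpendicular to each end.
The perpendicular distance is d = 0.0278 m; the end-offsets along the wire are a = 0.0158 m and b = 0.0194 m.
sinθ₁ = 0.0158/√(0.0158²+0.0278²) = 0.4941; sinθ₂ = 0.0194/√(0.0194²+0.0278²) = 0.5723.
B = (4π×10⁻⁷ × 6.01) / (4π × 0.0278) × (0.4941 + 0.5723) = 2.31×10⁻⁵ T.

B ≈ 23.1 μT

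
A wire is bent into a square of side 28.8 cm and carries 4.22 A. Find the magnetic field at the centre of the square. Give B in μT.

B ≈ 16.6 μT

Each side is a finite straight segment at perpendicular distance d = a/(2 tan(π/4)) = 0.144 m from the centre, with end-angles ±π/4.
One side contributes B₁ = (μ₀I/4πd)·2 sin(π/4) = 4.14×10⁻⁶ T.
All 4 sides add in the same direction: B = 4 × 4.14×10⁻⁶ = 1.66×10⁻⁵ T.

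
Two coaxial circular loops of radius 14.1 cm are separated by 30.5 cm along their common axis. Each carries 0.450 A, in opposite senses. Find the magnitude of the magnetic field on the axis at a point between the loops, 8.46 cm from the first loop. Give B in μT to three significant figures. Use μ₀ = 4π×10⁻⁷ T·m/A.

B ≈ 0.951 μT

Each loop contributes B = μ₀IR²/[2(R²+z²)^(3/2)] on the axis, with z measured from that loop.
Loop 1 (z = 0.0846 m): B₁ = 1.26×10⁻⁶ T. Loop 2 (z = 0.2204 m): B₂ = 3.14×10⁻⁷ T.
The fields oppose: B = |B₁ − B₂| = 9.51×10⁻⁷ T.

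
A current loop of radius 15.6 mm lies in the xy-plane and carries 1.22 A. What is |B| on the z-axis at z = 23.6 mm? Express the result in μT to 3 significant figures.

On the axis of a circular loop, B = μ₀IR² / [2(R²+z²)^(3/2)].
R² + z² = (0.0156)² + (0.0236)² = 0.0008003 m², and (R²+z²)^(3/2) = 2.26×10⁻⁵ m³.
B = (4π×10⁻⁷ × 1.22 × 0.0002434) / (2 × 2.26×10⁻⁵) = 8.24×10⁻⁶ T.

B ≈ 8.24 μT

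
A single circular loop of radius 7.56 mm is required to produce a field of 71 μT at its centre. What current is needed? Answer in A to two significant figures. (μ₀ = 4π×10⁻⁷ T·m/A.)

At the centre of a circular loop B = μ₀I/(2R), so I = 2RB/μ₀.
With R = 0.00756 m, I = 2 × 0.00756 × 7.10×10⁻⁵ / (4π×10⁻⁷) = 0.854 A.

I ≈ 0.85 A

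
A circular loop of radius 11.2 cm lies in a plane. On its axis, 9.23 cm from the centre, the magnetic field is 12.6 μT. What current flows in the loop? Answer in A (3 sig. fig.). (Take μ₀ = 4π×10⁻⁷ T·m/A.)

I ≈ 4.89 A

On the axis of a loop, B = μ₀IR²/[2(R²+z²)^(3/2)], so I = 2B(R²+z²)^(3/2)/(μ₀R²).
R² + z² = 0.01254 + 0.008519 = 0.02106 m²; raised to 3/2 gives 3.06×10⁻³ m³.
I = 2 × 1.26×10⁻⁵ × 3.06×10⁻³ / (1.26×10⁻⁶ × 0.01254) = 4.89 A.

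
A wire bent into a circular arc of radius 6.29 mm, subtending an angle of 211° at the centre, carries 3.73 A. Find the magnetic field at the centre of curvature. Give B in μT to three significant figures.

B ≈ 218 μT

The Biot–Savart field of a circular arc at its centre is B = μ₀Iφ/(4πR), with φ = 3.683 rad.
B = (4π×10⁻⁷ × 3.73 × 3.683) / (4π × 0.00629) = 2.18×10⁻⁴ T.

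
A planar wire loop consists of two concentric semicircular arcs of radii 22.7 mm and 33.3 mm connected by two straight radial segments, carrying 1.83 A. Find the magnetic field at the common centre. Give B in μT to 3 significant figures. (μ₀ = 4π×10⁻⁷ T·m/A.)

The radial connectors point toward the centre, so dl × r̂ = 0 and they contribute nothing.
Each semicircle gives μ₀I/(4R): inner arc 2.53×10⁻⁵ T, outer arc 1.73×10⁻⁵ T.
The two arcs carry current in opposite angular senses, so their fields oppose: B = |2.53×10⁻⁵ − 1.73×10⁻⁵| = 8.06×10⁻⁶ T.

B ≈ 8.06 μT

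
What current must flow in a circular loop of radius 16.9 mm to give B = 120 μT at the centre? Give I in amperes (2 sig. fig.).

I ≈ 3.2 A

At the centre of a circular loop B = μ₀I/(2R), so I = 2RB/μ₀.
With R = 0.0169 m, I = 2 × 0.0169 × 1.20×10⁻⁴ / (4π×10⁻⁷) = 3.23 A.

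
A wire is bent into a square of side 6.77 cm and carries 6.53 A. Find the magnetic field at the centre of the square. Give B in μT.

B ≈ 109 μT

Each side is a finite straight segment at perpendicular distance d = a/(2 tan(π/4)) = 0.03385 m from the centre, with end-angles ±π/4.
One side contributes B₁ = (μ₀I/4πd)·2 sin(π/4) = 2.73×10⁻⁵ T.
All 4 sides add in the same direction: B = 4 × 2.73×10⁻⁵ = 1.09×10⁻⁴ T.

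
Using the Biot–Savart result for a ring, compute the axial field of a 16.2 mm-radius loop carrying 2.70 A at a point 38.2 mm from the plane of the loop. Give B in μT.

On the axis of a circular loop, B = μ₀IR² / [2(R²+z²)^(3/2)].
R² + z² = (0.0162)² + (0.0382)² = 0.001722 m², and (R²+z²)^(3/2) = 7.14×10⁻⁵ m³.
B = (4π×10⁻⁷ × 2.70 × 0.0002624) / (2 × 7.14×10⁻⁵) = 6.23×10⁻⁶ T.

B ≈ 6.23 μT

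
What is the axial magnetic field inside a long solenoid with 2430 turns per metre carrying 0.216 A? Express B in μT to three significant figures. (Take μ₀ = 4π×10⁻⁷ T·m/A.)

Inside a long solenoid, B = μ₀nI with n = 2430 turns/m.
B = 4π×10⁻⁷ × 2430 × 0.216 = 6.60×10⁻⁴ T.

B ≈ 660 μT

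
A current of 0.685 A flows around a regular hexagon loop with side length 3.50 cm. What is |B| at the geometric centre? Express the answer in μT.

B ≈ 13.6 μT

Each side is a finite straight segment at perpendicular distance d = a/(2 tan(π/6)) = 0.03031 m from the centre, with end-angles ±π/6.
One side contributes B₁ = (μ₀I/4πd)·2 sin(π/6) = 2.26×10⁻⁶ T.
All 6 sides add in the same direction: B = 6 × 2.26×10⁻⁶ = 1.36×10⁻⁵ T.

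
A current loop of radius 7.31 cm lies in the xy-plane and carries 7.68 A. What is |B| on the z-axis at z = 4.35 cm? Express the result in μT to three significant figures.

B ≈ 41.9 μT

On the axis of a circular loop, B = μ₀IR² / [2(R²+z²)^(3/2)].
R² + z² = (0.0731)² + (0.0435)² = 0.007236 m², and (R²+z²)^(3/2) = 6.16×10⁻⁴ m³.
B = (4π×10⁻⁷ × 7.68 × 0.005344) / (2 × 6.16×10⁻⁴) = 4.19×10⁻⁵ T.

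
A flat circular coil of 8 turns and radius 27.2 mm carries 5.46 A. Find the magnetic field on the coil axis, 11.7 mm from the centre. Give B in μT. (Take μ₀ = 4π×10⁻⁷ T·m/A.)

For an N-turn flat coil, B = Nμ₀IR²/[2(R²+z²)^(3/2)] with R = 0.0272 m, z = 0.0117 m.
B = 8 × 9.78×10⁻⁵ T = 7.82×10⁻⁴ T.

B ≈ 782 μT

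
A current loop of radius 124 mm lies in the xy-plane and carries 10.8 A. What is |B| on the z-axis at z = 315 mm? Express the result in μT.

On the axis of a circular loop, B = μ₀IR² / [2(R²+z²)^(3/2)].
R² + z² = (0.124)² + (0.315)² = 0.1146 m², and (R²+z²)^(3/2) = 3.88×10⁻² m³.
B = (4π×10⁻⁷ × 10.8 × 0.01538) / (2 × 3.88×10⁻²) = 2.69×10⁻⁶ T.

B ≈ 2.69 μT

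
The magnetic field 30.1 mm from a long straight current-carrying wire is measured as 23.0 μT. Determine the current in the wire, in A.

For a long straight wire B = μ₀I/(2πd), so I = 2πdB/μ₀.
I = 2π × 0.0301 × 2.30×10⁻⁵ / (4π×10⁻⁷) = 3.46 A.

I ≈ 3.46 A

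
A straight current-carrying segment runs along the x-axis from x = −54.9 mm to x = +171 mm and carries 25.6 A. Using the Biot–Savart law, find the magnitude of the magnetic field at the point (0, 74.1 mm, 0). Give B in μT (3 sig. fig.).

For a finite straight segment, B = (μ₀I/4πd)(sinθ₁ + sinθ₂), where θ₁, θ₂ are the angles from the perpendicular to each end.
The perpendicular distance is d = 0.0741 m; the end-offsets along the wire are a = 0.0549 m and b = 0.171 m.
sinθ₁ = 0.0549/√(0.0549²+0.0741²) = 0.5953; sinθ₂ = 0.171/√(0.171²+0.0741²) = 0.9176.
B = (4π×10⁻⁷ × 25.6) / (4π × 0.0741) × (0.5953 + 0.9176) = 5.23×10⁻⁵ T.

B ≈ 52.3 μT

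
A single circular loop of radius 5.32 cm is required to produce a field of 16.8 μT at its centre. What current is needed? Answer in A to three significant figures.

At the centre of a circular loop B = μ₀I/(2R), so I = 2RB/μ₀.
With R = 0.0532 m, I = 2 × 0.0532 × 1.68×10⁻⁵ / (4π×10⁻⁷) = 1.42 A.

I ≈ 1.42 A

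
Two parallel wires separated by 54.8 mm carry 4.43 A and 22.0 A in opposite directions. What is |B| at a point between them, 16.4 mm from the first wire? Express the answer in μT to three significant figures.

B ≈ 169 μT

Each long wire gives B = μ₀I/(2πd). Distances are d₁ = 0.0164 m and d₂ = 0.0384 m.
B₁ = 5.40×10⁻⁵ T, B₂ = 1.15×10⁻⁴ T.
Between antiparallel currents both contributions point the same way, so they add. B = B₁ + B₂ = 5.40×10⁻⁵ + 1.15×10⁻⁴ = 1.69×10⁻⁴ T.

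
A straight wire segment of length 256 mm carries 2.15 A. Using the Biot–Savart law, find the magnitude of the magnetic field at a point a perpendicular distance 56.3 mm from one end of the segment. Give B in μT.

For a finite straight segment, B = (μ₀I/4πd)(sinθ₁ + sinθ₂), where θ₁, θ₂ are the angles from the perpendicular to each end.
The perpendicular foot is at one end, so the two end-offsets along the wire are 0 and L = 0.256 m.
sinθ₁ = 0/√(0²+0.0563²) = 0.0000; sinθ₂ = 0.256/√(0.256²+0.0563²) = 0.9767.
B = (4π×10⁻⁷ × 2.15) / (4π × 0.0563) × (0.0000 + 0.9767) = 3.73×10⁻⁶ T.

B ≈ 3.73 μT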